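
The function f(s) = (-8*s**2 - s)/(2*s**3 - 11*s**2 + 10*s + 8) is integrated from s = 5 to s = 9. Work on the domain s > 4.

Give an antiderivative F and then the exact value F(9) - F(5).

The denominator factors as (s - 4)*(s - 2)*(2*s + 1); partial fractions split f into directly integrable pieces: -2/(15*(2*s + 1)) + 17/(5*(s - 2)) - 22/(3*(s - 4)).
F(s) = (-110*log(s - 4) + 51*log(s - 2) - log(s + 1/2))/15 is an antiderivative of f.
Check: d/ds[(-110*log(s - 4) + 51*log(s - 2) - log(s + 1/2))/15] = (-8*s**2 - s)/(2*s**3 - 11*s**2 + 10*s + 8) = f(s).
F(9) = -22*log(5)/3 - log(19/2)/15 + 17*log(7)/5; F(5) = -log(11/2)/15 + 17*log(3)/5.
Integral = F(9) - F(5) = -22*log(5)/3 - 17*log(3)/5 - log(19/2)/15 + log(11/2)/15 + 17*log(7)/5.

Antiderivative: F(s) = (-110*log(s - 4) + 51*log(s - 2) - log(s + 1/2))/15; value = -22*log(5)/3 - 17*log(3)/5 - log(19/2)/15 + log(11/2)/15 + 17*log(7)/5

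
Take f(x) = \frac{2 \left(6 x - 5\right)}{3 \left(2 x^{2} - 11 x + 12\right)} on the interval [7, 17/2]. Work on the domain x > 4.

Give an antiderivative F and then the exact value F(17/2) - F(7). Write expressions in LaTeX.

The denominator factors as 3 \left(x - 4\right) \left(2 x - 3\right); partial fractions split f into directly integrable pieces: - \frac{16}{15 \left(2 x - 3\right)} + \frac{38}{15 \left(x - 4\right)}.
F(x) = \frac{38 \log{\left(x - 4 \right)}}{15} - \frac{8 \log{\left(x - \frac{3}{2} \right)}}{15} is an antiderivative of f.
Check: d/dx[\frac{38 \log{\left(x - 4 \right)}}{15} - \frac{8 \log{\left(x - \frac{3}{2} \right)}}{15}] = \frac{12 x - 10}{6 x^{2} - 33 x + 36}, which equals f(x).
F(17/2) = - \frac{8 \log{\left(7 \right)}}{15} + \frac{38 \log{\left(\frac{9}{2} \right)}}{15}; F(7) = - \frac{8 \log{\left(\frac{11}{2} \right)}}{15} + \frac{38 \log{\left(3 \right)}}{15}.
Integral = F(17/2) - F(7) = - \frac{38 \log{\left(3 \right)}}{15} - \frac{8 \log{\left(7 \right)}}{15} + \frac{8 \log{\left(\frac{11}{2} \right)}}{15} + \frac{38 \log{\left(\frac{9}{2} \right)}}{15}.

Antiderivative: F(x) = \frac{38 \log{\left(x - 4 \right)}}{15} - \frac{8 \log{\left(x - \frac{3}{2} \right)}}{15}; value = - \frac{38 \log{\left(3 \right)}}{15} - \frac{8 \log{\left(7 \right)}}{15} + \frac{8 \log{\left(\frac{11}{2} \right)}}{15} + \frac{38 \log{\left(\frac{9}{2} \right)}}{15}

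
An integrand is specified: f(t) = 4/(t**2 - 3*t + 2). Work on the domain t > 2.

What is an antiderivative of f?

An antiderivative is F(t) = 4*log(t - 2) - 4*log(t - 1).

Factor the denominator ((t - 2)*(t - 1)) and decompose: f = -4/(t - 1) + 4/(t - 2); each piece integrates to a log, atan, or power term.
Check: d/dt[4*log(t - 2) - 4*log(t - 1)] = 4/(t**2 - 3*t + 2) = f(t).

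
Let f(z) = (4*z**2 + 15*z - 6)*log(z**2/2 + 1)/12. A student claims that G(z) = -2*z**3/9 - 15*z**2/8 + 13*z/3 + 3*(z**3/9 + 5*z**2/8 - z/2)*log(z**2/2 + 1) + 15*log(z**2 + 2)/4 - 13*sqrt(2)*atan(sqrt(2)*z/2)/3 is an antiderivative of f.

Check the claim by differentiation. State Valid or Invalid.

d/dz[G] = z**2*log(z**2/2 + 1) + 15*z*log(z**2/2 + 1)/4 - 3*log(z**2/2 + 1)/2
d/dz[G] - f(z) = 2*z**2*log(z**2/2 + 1)/3 + 5*z*log(z**2/2 + 1)/2 - log(z**2/2 + 1) != 0.

Invalid: d/dz[G] - f = 2*z**2*log(z**2/2 + 1)/3 + 5*z*log(z**2/2 + 1)/2 - log(z**2/2 + 1), which is not 0.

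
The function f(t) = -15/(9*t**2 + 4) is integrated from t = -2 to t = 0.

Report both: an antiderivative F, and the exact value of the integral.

For F(t) to be correct the identity F'(t) - f(t) = 0 must hold.
F(t) = -5*atan(3*t/2)/2 is an antiderivative of f.
Check: d/dt[-5*atan(3*t/2)/2] = -15/(9*t**2 + 4) = f(t).
F(0) = 0; F(-2) = 5*atan(3)/2.
Integral = F(0) - F(-2) = -5*atan(3)/2.

Antiderivative: F(t) = -5*atan(3*t/2)/2; value = -5*atan(3)/2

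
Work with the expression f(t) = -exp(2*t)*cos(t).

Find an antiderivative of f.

An antiderivative is F(t) = (-sin(t) - 2*cos(t))*exp(2*t)/5.

An antiderivative F(t) passes only if d/dt[F] lands on f(t) exactly.
Check: d/dt[(-sin(t) - 2*cos(t))*exp(2*t)/5] = -exp(2*t)*cos(t) = f(t).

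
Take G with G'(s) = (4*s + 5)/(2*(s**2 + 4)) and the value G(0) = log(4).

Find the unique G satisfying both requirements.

Check a candidate G(s) by differentiating: d/ds[G] must match the given G'(s).
A general antiderivative is log(s**2 + 4) + 5*atan(s/2)/4 + C.
The condition gives C = log(4) - (log(4)) = 0.
So G(s) = (4*log(s**2 + 4) + 5*atan(s/2))/4.
Check: d/ds[(4*log(s**2 + 4) + 5*atan(s/2))/4] = (4*s + 5)/(2*s**2 + 8), which equals G'(s).

G(s) = (4*log(s**2 + 4) + 5*atan(s/2))/4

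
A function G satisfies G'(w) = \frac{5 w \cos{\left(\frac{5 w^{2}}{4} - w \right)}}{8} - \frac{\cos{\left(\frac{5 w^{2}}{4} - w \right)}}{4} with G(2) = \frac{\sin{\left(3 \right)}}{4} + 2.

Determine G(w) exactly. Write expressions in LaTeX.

G'(w) matches the chain-rule pattern g'(h)*h' with inner function h(w) = \frac{5 w^{2}}{4} - w; substituting u = h(w) collapses the integral.
A general antiderivative is \frac{\sin{\left(\frac{5 w^{2}}{4} - w \right)}}{4} + C.
The condition gives C = \frac{\sin{\left(3 \right)}}{4} + 2 - (\frac{\sin{\left(3 \right)}}{4}) = 2.
So G(w) = \frac{\sin{\left(\frac{5 w^{2}}{4} - w \right)} + 8}{4}.
Check: d/dw[\frac{\sin{\left(\frac{5 w^{2}}{4} - w \right)} + 8}{4}] = \frac{5 w \cos{\left(\frac{5 w^{2}}{4} - w \right)}}{8} - \frac{\cos{\left(\frac{5 w^{2}}{4} - w \right)}}{4} = G'(w).

G(w) = \frac{\sin{\left(\frac{5 w^{2}}{4} - w \right)} + 8}{4}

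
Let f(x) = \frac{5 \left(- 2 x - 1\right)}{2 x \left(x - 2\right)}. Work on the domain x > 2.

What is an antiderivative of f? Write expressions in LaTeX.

An antiderivative is F(x) = \frac{5 \log{\left(x \right)}}{4} - \frac{25 \log{\left(x - 2 \right)}}{4}.

Factor the denominator (2 x \left(x - 2\right)) and decompose: f = - \frac{25}{4 \left(x - 2\right)} + \frac{5}{4 x}; each piece integrates to a log, atan, or power term.
Check: d/dx[\frac{5 \log{\left(x \right)}}{4} - \frac{25 \log{\left(x - 2 \right)}}{4}] = \frac{- 10 x - 5}{2 x^{2} - 4 x}, which equals f(x).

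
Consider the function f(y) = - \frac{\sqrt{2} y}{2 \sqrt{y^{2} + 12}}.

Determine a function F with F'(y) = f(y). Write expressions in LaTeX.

f matches the chain-rule pattern g'(h)*h' with inner function h(y) = \frac{y^{2}}{2} + 6; substituting u = h(y) collapses the integral.
Check: d/dy[- \sqrt{\frac{y^{2}}{2} + 6}] = - \frac{\sqrt{2} y}{2 \sqrt{y^{2} + 12}} = f(y).

An antiderivative is F(y) = - \sqrt{\frac{y^{2}}{2} + 6}.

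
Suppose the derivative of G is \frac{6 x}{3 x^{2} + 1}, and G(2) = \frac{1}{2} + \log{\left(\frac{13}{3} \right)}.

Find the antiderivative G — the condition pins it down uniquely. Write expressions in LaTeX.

G(x) = \log{\left(x^{2} + \frac{1}{3} \right)} + \frac{1}{2}

G'(x) matches the chain-rule pattern g'(h)*h' with inner function h(x) = x^{2} + \frac{1}{3}; substituting u = h(x) collapses the integral.
A general antiderivative is \log{\left(x^{2} + \frac{1}{3} \right)} + C.
The condition gives C = \frac{1}{2} + \log{\left(\frac{13}{3} \right)} - (\log{\left(\frac{13}{3} \right)}) = \frac{1}{2}.
So G(x) = \log{\left(x^{2} + \frac{1}{3} \right)} + \frac{1}{2}.
Check: d/dx[\log{\left(x^{2} + \frac{1}{3} \right)} + \frac{1}{2}] = \frac{6 x}{3 x^{2} + 1} = G'(x).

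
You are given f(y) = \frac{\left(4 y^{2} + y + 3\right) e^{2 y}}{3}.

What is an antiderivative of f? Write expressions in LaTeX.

f has the shape u'v + uv' for u = \frac{2 y^{2}}{3} - \frac{y}{2} + \frac{3}{4} and v = e^{2 y} — it is the derivative of the product u*v.
Check: d/dy[\frac{\left(8 y^{2} - 6 y + 9\right) e^{2 y}}{12}] = \frac{4 y^{2} e^{2 y}}{3} + \frac{y e^{2 y}}{3} + e^{2 y}, which equals f(y).

An antiderivative is F(y) = \frac{\left(8 y^{2} - 6 y + 9\right) e^{2 y}}{12}.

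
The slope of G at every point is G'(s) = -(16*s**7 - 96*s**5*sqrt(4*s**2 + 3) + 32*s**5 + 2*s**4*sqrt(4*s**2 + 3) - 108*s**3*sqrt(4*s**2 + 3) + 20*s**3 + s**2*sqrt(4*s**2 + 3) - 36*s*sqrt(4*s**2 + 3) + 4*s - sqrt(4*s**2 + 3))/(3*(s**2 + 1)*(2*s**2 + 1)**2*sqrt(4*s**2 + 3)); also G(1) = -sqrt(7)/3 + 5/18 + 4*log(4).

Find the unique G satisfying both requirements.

G(s) = (-4*s**2*sqrt(4*s**2 + 3) + 48*s**2*log(s**2 + 1) + 6*s**2 + 48*s**2*log(2) + 2*s - 2*sqrt(4*s**2 + 3) + 24*log(s**2 + 1) - 3 + 24*log(2))/(12*s**2 + 6)

Since d/ds undoes antidifferentiation here, G(s) must give back the stated G'(s).
A general antiderivative is (s/3 - 1)/(2*s**2 + 1) - sqrt(4*s**2 + 3)/3 + 4*log(2*s**2 + 2) + C.
The condition gives C = -sqrt(7)/3 + 5/18 + 4*log(4) - (-sqrt(7)/3 - 2/9 + 4*log(4)) = 1/2.
So G(s) = (-4*s**2*sqrt(4*s**2 + 3) + 48*s**2*log(s**2 + 1) + 6*s**2 + 48*s**2*log(2) + 2*s - 2*sqrt(4*s**2 + 3) + 24*log(s**2 + 1) - 3 + 24*log(2))/(12*s**2 + 6).
Check: d/ds[(-4*s**2*sqrt(4*s**2 + 3) + 48*s**2*log(s**2 + 1) + 6*s**2 + 48*s**2*log(2) + 2*s - 2*sqrt(4*s**2 + 3) + 24*log(s**2 + 1) - 3 + 24*log(2))/(12*s**2 + 6)] = (-16*s**7 + 96*s**5*sqrt(4*s**2 + 3) - 32*s**5 - 2*s**4*sqrt(4*s**2 + 3) + 108*s**3*sqrt(4*s**2 + 3) - 20*s**3 - s**2*sqrt(4*s**2 + 3) + 36*s*sqrt(4*s**2 + 3) - 4*s + sqrt(4*s**2 + 3))/(12*s**6*sqrt(4*s**2 + 3) + 24*s**4*sqrt(4*s**2 + 3) + 15*s**2*sqrt(4*s**2 + 3) + 3*sqrt(4*s**2 + 3)), which equals G'(s).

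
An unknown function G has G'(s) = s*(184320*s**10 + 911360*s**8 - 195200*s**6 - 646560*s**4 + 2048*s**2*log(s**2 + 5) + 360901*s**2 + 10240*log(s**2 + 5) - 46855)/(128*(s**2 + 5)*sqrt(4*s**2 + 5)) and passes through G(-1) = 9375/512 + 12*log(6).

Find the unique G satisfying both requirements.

G(s) = sqrt(4*s**2 + 5)*(5*(8*s**2 - 3)**4 + 2048*log(s**2 + 5))/512

Recognize the product-rule pattern: G'(s) = u'v + uv' with u = sqrt(4*s**2 + 5), v = 5*(2*s**2 - 3/4)**4/2 + 4*log(s**2 + 5), so integration by parts undoes it.
A general antiderivative is sqrt(4*s**2 + 5)*(5*(2*s**2 - 3/4)**4/2 + 4*log(s**2 + 5)) + C.
The condition gives C = 9375/512 + 12*log(6) - (9375/512 + 12*log(6)) = 0.
So G(s) = sqrt(4*s**2 + 5)*(5*(8*s**2 - 3)**4 + 2048*log(s**2 + 5))/512.
Check: d/ds[sqrt(4*s**2 + 5)*(5*(8*s**2 - 3)**4 + 2048*log(s**2 + 5))/512] = (184320*s**11 + 911360*s**9 - 195200*s**7 - 646560*s**5 + 2048*s**3*log(s**2 + 5) + 360901*s**3 + 10240*s*log(s**2 + 5) - 46855*s)/(128*s**2*sqrt(4*s**2 + 5) + 640*sqrt(4*s**2 + 5)), which equals G'(s).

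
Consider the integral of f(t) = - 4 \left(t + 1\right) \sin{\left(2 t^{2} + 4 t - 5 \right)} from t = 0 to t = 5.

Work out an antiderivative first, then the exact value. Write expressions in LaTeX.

Antiderivative: F(t) = \cos{\left(2 t^{2} + 4 t - 5 \right)}; value = \cos{\left(65 \right)} - \cos{\left(5 \right)}

f matches the chain-rule pattern g'(h)*h' with inner function h(t) = 2 t^{2} + 4 t - 5; substituting u = h(t) collapses the integral.
F(t) = \cos{\left(2 t^{2} + 4 t - 5 \right)} is an antiderivative of f.
Check: d/dt[\cos{\left(2 t^{2} + 4 t - 5 \right)}] = - 4 t \sin{\left(2 t^{2} + 4 t - 5 \right)} - 4 \sin{\left(2 t^{2} + 4 t - 5 \right)}, which equals f(t).
F(5) = \cos{\left(65 \right)}; F(0) = \cos{\left(5 \right)}.
Integral = F(5) - F(0) = \cos{\left(65 \right)} - \cos{\left(5 \right)}.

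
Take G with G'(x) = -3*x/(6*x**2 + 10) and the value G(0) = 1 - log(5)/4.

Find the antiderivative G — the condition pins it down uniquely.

The substitution u = 3*x**2 + 5 works: G'(x) is exactly (dG/du)*(du/dx) for that inner function.
A general antiderivative is -log(3*x**2 + 5)/4 + C.
The condition gives C = 1 - log(5)/4 - (-log(5)/4) = 1.
So G(x) = 1 - log(3*x**2 + 5)/4.
Check: d/dx[1 - log(3*x**2 + 5)/4] = -3*x/(6*x**2 + 10) = G'(x).

G(x) = 1 - log(3*x**2 + 5)/4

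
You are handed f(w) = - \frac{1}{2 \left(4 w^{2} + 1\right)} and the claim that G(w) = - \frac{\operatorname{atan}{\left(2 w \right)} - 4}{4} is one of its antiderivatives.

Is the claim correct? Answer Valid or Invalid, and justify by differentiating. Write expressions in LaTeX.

d/dw[G] = - \frac{1}{8 w^{2} + 2}
This equals f(w) exactly, so the claim holds.

Valid: G'(w) = f(w).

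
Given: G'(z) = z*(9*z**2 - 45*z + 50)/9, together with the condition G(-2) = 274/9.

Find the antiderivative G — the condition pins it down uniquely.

G'(z) matches the chain-rule pattern g'(h)*h' with inner function h(z) = z**2/2 - 5*z/3; substituting u = h(z) collapses the integral.
A general antiderivative is (z**2/2 - 5*z/3)**2 + C.
The condition gives C = 274/9 - (256/9) = 2.
So G(z) = (z**2/2 - 5*z/3)**2 + 2.
Check: d/dz[(z**2/2 - 5*z/3)**2 + 2] = z**3 - 5*z**2 + 50*z/9, which equals G'(z).

G(z) = (z**2/2 - 5*z/3)**2 + 2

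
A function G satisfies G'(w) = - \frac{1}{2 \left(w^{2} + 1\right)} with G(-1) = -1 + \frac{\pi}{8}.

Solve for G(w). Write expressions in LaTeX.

G(w) = \frac{- \operatorname{atan}{\left(w \right)} - 2}{2}

For G(w) to be correct, d/dw[G] must agree with the stated G'(w) identically.
A general antiderivative is - \frac{\operatorname{atan}{\left(w \right)}}{2} + C.
The condition gives C = -1 + \frac{\pi}{8} - (\frac{\pi}{8}) = -1.
So G(w) = \frac{- \operatorname{atan}{\left(w \right)} - 2}{2}.
Check: d/dw[\frac{- \operatorname{atan}{\left(w \right)} - 2}{2}] = - \frac{1}{2 w^{2} + 2}, which equals G'(w).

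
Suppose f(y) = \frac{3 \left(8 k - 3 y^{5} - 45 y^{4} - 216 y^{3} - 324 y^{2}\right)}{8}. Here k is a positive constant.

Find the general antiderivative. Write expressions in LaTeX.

F(y) = 3 k y - \frac{3 y^{6}}{16} - \frac{27 y^{5}}{8} - \frac{81 y^{4}}{4} - \frac{81 y^{3}}{2} + C

For F(y) to be correct the identity F'(y) - f(y) = 0 must hold.
Check: d/dy[3 k y - \frac{3 y^{6}}{16} - \frac{27 y^{5}}{8} - \frac{81 y^{4}}{4} - \frac{81 y^{3}}{2}] = 3 k - \frac{9 y^{5}}{8} - \frac{135 y^{4}}{8} - 81 y^{3} - \frac{243 y^{2}}{2}, which equals f(y).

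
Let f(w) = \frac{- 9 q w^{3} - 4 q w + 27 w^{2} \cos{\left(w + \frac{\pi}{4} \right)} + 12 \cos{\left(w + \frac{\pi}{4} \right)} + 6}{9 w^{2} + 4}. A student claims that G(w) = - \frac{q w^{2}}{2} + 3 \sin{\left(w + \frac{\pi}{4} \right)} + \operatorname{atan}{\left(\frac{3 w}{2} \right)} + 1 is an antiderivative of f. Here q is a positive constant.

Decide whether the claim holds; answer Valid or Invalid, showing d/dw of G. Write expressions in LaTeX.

d/dw[G] = \frac{- 9 q w^{3} - 4 q w + 27 w^{2} \cos{\left(w + \frac{\pi}{4} \right)} + 12 \cos{\left(w + \frac{\pi}{4} \right)} + 6}{9 w^{2} + 4}
This equals f(w) exactly, so the claim holds.

Valid - differentiating G returns exactly f.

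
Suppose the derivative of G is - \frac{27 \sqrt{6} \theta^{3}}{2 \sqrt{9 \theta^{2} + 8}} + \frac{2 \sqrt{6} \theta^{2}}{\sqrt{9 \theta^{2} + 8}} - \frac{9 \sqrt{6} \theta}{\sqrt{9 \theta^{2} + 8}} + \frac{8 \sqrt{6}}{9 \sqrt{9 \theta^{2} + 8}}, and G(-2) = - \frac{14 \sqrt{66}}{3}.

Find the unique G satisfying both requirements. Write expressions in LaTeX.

G(\theta) = - 2 \sqrt{\frac{3 \theta^{2}}{2} + \frac{4}{3}} \left(\frac{3 \theta^{2}}{2} - \frac{\theta}{3} + \frac{1}{3}\right)

Recognize the product-rule pattern: G'(\theta) = u'v + uv' with u = - 2 \sqrt{\frac{3 \theta^{2}}{2} + \frac{4}{3}}, v = \frac{3 \theta^{2}}{2} - \frac{\theta}{3} + \frac{1}{3}, so integration by parts undoes it.
A general antiderivative is - 2 \sqrt{\frac{3 \theta^{2}}{2} + \frac{4}{3}} \left(\frac{3 \theta^{2}}{2} - \frac{\theta}{3} + \frac{1}{3}\right) + C.
The condition gives C = - \frac{14 \sqrt{66}}{3} - (- \frac{14 \sqrt{66}}{3}) = 0.
So G(\theta) = - 2 \sqrt{\frac{3 \theta^{2}}{2} + \frac{4}{3}} \left(\frac{3 \theta^{2}}{2} - \frac{\theta}{3} + \frac{1}{3}\right).
Check: d/d\theta[- 2 \sqrt{\frac{3 \theta^{2}}{2} + \frac{4}{3}} \left(\frac{3 \theta^{2}}{2} - \frac{\theta}{3} + \frac{1}{3}\right)] = \frac{- 243 \sqrt{6} \theta^{3} + 36 \sqrt{6} \theta^{2} - 162 \sqrt{6} \theta + 16 \sqrt{6}}{18 \sqrt{9 \theta^{2} + 8}}, which equals G'(\theta).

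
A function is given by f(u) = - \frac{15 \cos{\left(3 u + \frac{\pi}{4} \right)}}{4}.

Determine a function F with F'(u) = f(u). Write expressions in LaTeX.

Any candidate F(u) must reproduce f(u) exactly when differentiated.
Check: d/du[- \frac{5 \sin{\left(3 u + \frac{\pi}{4} \right)}}{4}] = - \frac{15 \cos{\left(3 u + \frac{\pi}{4} \right)}}{4} = f(u).

An antiderivative is F(u) = - \frac{5 \sin{\left(3 u + \frac{\pi}{4} \right)}}{4}.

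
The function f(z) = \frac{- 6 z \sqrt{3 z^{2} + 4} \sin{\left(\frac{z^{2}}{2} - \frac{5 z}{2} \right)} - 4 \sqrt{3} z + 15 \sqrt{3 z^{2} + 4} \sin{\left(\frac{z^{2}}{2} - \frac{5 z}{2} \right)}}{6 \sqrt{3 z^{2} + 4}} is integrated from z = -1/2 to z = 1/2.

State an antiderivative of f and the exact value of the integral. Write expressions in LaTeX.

Antiderivative: F(z) = \frac{- 2 \sqrt{3} \sqrt{3 z^{2} + 4} + 9 \cos{\left(\frac{z^{2}}{2} - \frac{5 z}{2} \right)}}{9}; value = - \cos{\left(\frac{11}{8} \right)} + \cos{\left(\frac{9}{8} \right)}

Whatever form F(z) takes, F'(z) = f(z) is non-negotiable.
F(z) = \frac{- 2 \sqrt{3} \sqrt{3 z^{2} + 4} + 9 \cos{\left(\frac{z^{2}}{2} - \frac{5 z}{2} \right)}}{9} is an antiderivative of f.
Check: d/dz[\frac{- 2 \sqrt{3} \sqrt{3 z^{2} + 4} + 9 \cos{\left(\frac{z^{2}}{2} - \frac{5 z}{2} \right)}}{9}] = \frac{- 6 z \sqrt{3 z^{2} + 4} \sin{\left(\frac{z^{2}}{2} - \frac{5 z}{2} \right)} - 4 \sqrt{3} z + 15 \sqrt{3 z^{2} + 4} \sin{\left(\frac{z^{2}}{2} - \frac{5 z}{2} \right)}}{6 \sqrt{3 z^{2} + 4}} = f(z).
F(1/2) = - \frac{\sqrt{57}}{9} + \cos{\left(\frac{9}{8} \right)}; F(-1/2) = - \frac{\sqrt{57}}{9} + \cos{\left(\frac{11}{8} \right)}.
Integral = F(1/2) - F(-1/2) = - \cos{\left(\frac{11}{8} \right)} + \cos{\left(\frac{9}{8} \right)}.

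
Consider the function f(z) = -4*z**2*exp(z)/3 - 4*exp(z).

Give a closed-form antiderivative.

An antiderivative is F(z) = -4*z**2*exp(z)/3 + 8*z*exp(z)/3 - 20*exp(z)/3.

f has the shape u'v + uv' for u = -4*z**2/3 + 8*z/3 - 20/3 and v = exp(z) — it is the derivative of the product u*v.
Check: d/dz[-4*z**2*exp(z)/3 + 8*z*exp(z)/3 - 20*exp(z)/3] = -4*z**2*exp(z)/3 - 4*exp(z) = f(z).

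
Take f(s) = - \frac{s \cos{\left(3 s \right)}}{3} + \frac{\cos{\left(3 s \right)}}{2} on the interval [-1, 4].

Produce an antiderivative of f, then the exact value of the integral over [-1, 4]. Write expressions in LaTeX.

Integrate term by term and add the pieces.
F(s) = \frac{- 6 s \sin{\left(3 s \right)} + 9 \sin{\left(3 s \right)} - 2 \cos{\left(3 s \right)}}{54} is an antiderivative of f.
Check: d/ds[\frac{- 6 s \sin{\left(3 s \right)} + 9 \sin{\left(3 s \right)} - 2 \cos{\left(3 s \right)}}{54}] = - \frac{s \cos{\left(3 s \right)}}{3} + \frac{\cos{\left(3 s \right)}}{2} = f(s).
F(4) = - \frac{\cos{\left(12 \right)}}{27} - \frac{5 \sin{\left(12 \right)}}{18}; F(-1) = - \frac{5 \sin{\left(3 \right)}}{18} - \frac{\cos{\left(3 \right)}}{27}.
Integral = F(4) - F(-1) = \frac{\cos{\left(3 \right)}}{27} - \frac{\cos{\left(12 \right)}}{27} + \frac{5 \sin{\left(3 \right)}}{18} - \frac{5 \sin{\left(12 \right)}}{18}.

Antiderivative: F(s) = \frac{- 6 s \sin{\left(3 s \right)} + 9 \sin{\left(3 s \right)} - 2 \cos{\left(3 s \right)}}{54}; value = \frac{\cos{\left(3 \right)}}{27} - \frac{\cos{\left(12 \right)}}{27} + \frac{5 \sin{\left(3 \right)}}{18} - \frac{5 \sin{\left(12 \right)}}{18}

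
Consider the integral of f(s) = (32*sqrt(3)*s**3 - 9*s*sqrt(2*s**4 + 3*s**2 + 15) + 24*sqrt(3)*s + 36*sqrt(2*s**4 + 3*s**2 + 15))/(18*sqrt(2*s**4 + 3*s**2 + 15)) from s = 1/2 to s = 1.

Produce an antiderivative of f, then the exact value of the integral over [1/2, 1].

Antiderivative: F(s) = -(9*s**2 - 72*s - 16*sqrt(3)*sqrt(2*s**4 + 3*s**2 + 15))/36; value = -sqrt(762)/9 + 13/16 + 8*sqrt(15)/9

Since d/ds undoes antidifferentiation here, F'(s) = f(s) is required of F(s).
F(s) = -(9*s**2 - 72*s - 16*sqrt(3)*sqrt(2*s**4 + 3*s**2 + 15))/36 is an antiderivative of f.
Check: d/ds[-(9*s**2 - 72*s - 16*sqrt(3)*sqrt(2*s**4 + 3*s**2 + 15))/36] = (32*sqrt(3)*s**3 - 9*s*sqrt(2*s**4 + 3*s**2 + 15) + 24*sqrt(3)*s + 36*sqrt(2*s**4 + 3*s**2 + 15))/(18*sqrt(2*s**4 + 3*s**2 + 15)) = f(s).
F(1) = 7/4 + 8*sqrt(15)/9; F(1/2) = 15/16 + sqrt(762)/9.
Integral = F(1) - F(1/2) = -sqrt(762)/9 + 13/16 + 8*sqrt(15)/9.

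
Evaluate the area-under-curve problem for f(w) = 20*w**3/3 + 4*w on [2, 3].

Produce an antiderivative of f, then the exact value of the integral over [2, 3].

Antiderivative: F(w) = 5*w**4/3 + 2*w**2; value = 355/3

The integrand splits into summands that can be handled one at a time.
F(w) = 5*w**4/3 + 2*w**2 is an antiderivative of f.
Check: d/dw[5*w**4/3 + 2*w**2] = 20*w**3/3 + 4*w = f(w).
F(3) = 153; F(2) = 104/3.
Integral = F(3) - F(2) = 355/3.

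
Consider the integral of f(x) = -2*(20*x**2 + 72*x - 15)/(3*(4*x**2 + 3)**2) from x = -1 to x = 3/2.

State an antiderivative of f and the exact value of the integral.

Antiderivative: F(x) = 2*(5*x + 9)/(3*(4*x**2 + 3)); value = 15/28

Recognize the product-rule pattern: f = u'v + uv' with u = 1/(2*x**2 + 3/2), v = 5*x/3 + 3, so integration by parts undoes it.
F(x) = 2*(5*x + 9)/(3*(4*x**2 + 3)) is an antiderivative of f.
Check: d/dx[2*(5*x + 9)/(3*(4*x**2 + 3))] = (-40*x**2 - 144*x + 30)/(48*x**4 + 72*x**2 + 27), which equals f(x).
F(3/2) = 11/12; F(-1) = 8/21.
Integral = F(3/2) - F(-1) = 15/28.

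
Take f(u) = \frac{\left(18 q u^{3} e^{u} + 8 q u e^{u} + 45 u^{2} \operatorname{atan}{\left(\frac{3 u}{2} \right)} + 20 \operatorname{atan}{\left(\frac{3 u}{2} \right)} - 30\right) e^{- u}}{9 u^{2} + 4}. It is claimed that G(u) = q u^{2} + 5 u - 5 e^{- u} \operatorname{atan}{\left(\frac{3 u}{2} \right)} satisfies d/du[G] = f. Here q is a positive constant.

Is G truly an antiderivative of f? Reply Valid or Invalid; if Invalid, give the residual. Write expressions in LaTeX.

Invalid: d/du[G] - f = 5, which is not 0.

d/du[G] = \frac{18 q u^{3} e^{u} + 8 q u e^{u} + 45 u^{2} e^{u} + 45 u^{2} \operatorname{atan}{\left(\frac{3 u}{2} \right)} + 20 e^{u} + 20 \operatorname{atan}{\left(\frac{3 u}{2} \right)} - 30}{9 u^{2} e^{u} + 4 e^{u}}
d/du[G] - f(u) = 5 != 0.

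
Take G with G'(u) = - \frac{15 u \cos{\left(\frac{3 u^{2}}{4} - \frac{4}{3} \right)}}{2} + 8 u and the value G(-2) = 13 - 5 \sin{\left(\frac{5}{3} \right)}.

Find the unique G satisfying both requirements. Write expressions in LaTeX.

G(u) = 4 u^{2} - 5 \sin{\left(\frac{3 u^{2}}{4} - \frac{4}{3} \right)} - 3

The integrand splits into summands that can be handled one at a time.
A general antiderivative is 4 u^{2} - 5 \sin{\left(\frac{3 u^{2}}{4} - \frac{4}{3} \right)} - 4 + C.
The condition gives C = 13 - 5 \sin{\left(\frac{5}{3} \right)} - (12 - 5 \sin{\left(\frac{5}{3} \right)}) = 1.
So G(u) = 4 u^{2} - 5 \sin{\left(\frac{3 u^{2}}{4} - \frac{4}{3} \right)} - 3.
Check: d/du[4 u^{2} - 5 \sin{\left(\frac{3 u^{2}}{4} - \frac{4}{3} \right)} - 3] = - \frac{15 u \cos{\left(\frac{3 u^{2}}{4} - \frac{4}{3} \right)}}{2} + 8 u = G'(u).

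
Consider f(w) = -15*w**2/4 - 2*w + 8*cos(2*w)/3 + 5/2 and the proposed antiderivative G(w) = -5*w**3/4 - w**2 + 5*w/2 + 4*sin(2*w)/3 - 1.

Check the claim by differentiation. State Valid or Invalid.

Valid - differentiating G returns exactly f.

d/dw[G] = -15*w**2/4 - 2*w + 8*cos(2*w)/3 + 5/2
This equals f(w) exactly, so the claim holds.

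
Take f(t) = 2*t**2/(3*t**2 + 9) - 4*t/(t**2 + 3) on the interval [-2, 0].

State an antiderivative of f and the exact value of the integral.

Antiderivative: F(t) = 2*(t - 3*log(t**2 + 3) - sqrt(3)*atan(sqrt(3)*t/3))/3; value = -2*log(3) - 2*sqrt(3)*atan(2*sqrt(3)/3)/3 + 4/3 + 2*log(7)

The integrand splits into summands that can be handled one at a time.
F(t) = 2*(t - 3*log(t**2 + 3) - sqrt(3)*atan(sqrt(3)*t/3))/3 is an antiderivative of f.
Check: d/dt[2*(t - 3*log(t**2 + 3) - sqrt(3)*atan(sqrt(3)*t/3))/3] = (2*t**2 - 12*t)/(3*t**2 + 9), which equals f(t).
F(0) = -2*log(3); F(-2) = -2*log(7) - 4/3 + 2*sqrt(3)*atan(2*sqrt(3)/3)/3.
Integral = F(0) - F(-2) = -2*log(3) - 2*sqrt(3)*atan(2*sqrt(3)/3)/3 + 4/3 + 2*log(7).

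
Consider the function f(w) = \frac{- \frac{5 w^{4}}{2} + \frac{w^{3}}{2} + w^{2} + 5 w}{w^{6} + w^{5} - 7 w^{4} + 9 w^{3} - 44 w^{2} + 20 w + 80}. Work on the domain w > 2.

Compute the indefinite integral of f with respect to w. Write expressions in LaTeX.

The denominator factors as 2 \left(w - 2\right)^{2} \left(w + 1\right) \left(w + 4\right) \left(w^{2} + 5\right); partial fractions split f into directly integrable pieces: \frac{5 \left(37 w - 1366\right)}{10206 \left(w^{2} + 5\right)} + \frac{169}{567 \left(w + 4\right)} - \frac{7}{162 \left(w + 1\right)} - \frac{199}{729 \left(w - 2\right)} - \frac{11}{81 \left(w - 2\right)^{2}}.
Check: d/dw[- \frac{5572 w \log{\left(w - 2 \right)} + 882 w \log{\left(w + 1 \right)} - 6084 w \log{\left(w + 4 \right)} - 185 w \log{\left(w^{2} + 5 \right)} + 2732 \sqrt{5} w \operatorname{atan}{\left(\frac{\sqrt{5} w}{5} \right)} - 11144 \log{\left(w - 2 \right)} - 1764 \log{\left(w + 1 \right)} + 12168 \log{\left(w + 4 \right)} + 370 \log{\left(w^{2} + 5 \right)} - 5464 \sqrt{5} \operatorname{atan}{\left(\frac{\sqrt{5} w}{5} \right)} - 2772}{20412 \left(w - 2\right)}] = \frac{- 5 w^{4} + w^{3} + 2 w^{2} + 10 w}{2 w^{6} + 2 w^{5} - 14 w^{4} + 18 w^{3} - 88 w^{2} + 40 w + 160}, which equals f(w).

F(w) = - \frac{5572 w \log{\left(w - 2 \right)} + 882 w \log{\left(w + 1 \right)} - 6084 w \log{\left(w + 4 \right)} - 185 w \log{\left(w^{2} + 5 \right)} + 2732 \sqrt{5} w \operatorname{atan}{\left(\frac{\sqrt{5} w}{5} \right)} - 11144 \log{\left(w - 2 \right)} - 1764 \log{\left(w + 1 \right)} + 12168 \log{\left(w + 4 \right)} + 370 \log{\left(w^{2} + 5 \right)} - 5464 \sqrt{5} \operatorname{atan}{\left(\frac{\sqrt{5} w}{5} \right)} - 2772}{20412 \left(w - 2\right)} + C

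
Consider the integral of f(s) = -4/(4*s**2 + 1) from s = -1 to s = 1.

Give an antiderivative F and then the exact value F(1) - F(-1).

Antiderivative: F(s) = -2*atan(2*s); value = -4*atan(2)

Check any antiderivative F(s) by computing F'(s) and comparing it with f(s).
F(s) = -2*atan(2*s) is an antiderivative of f.
Check: d/ds[-2*atan(2*s)] = -4/(4*s**2 + 1) = f(s).
F(1) = -2*atan(2); F(-1) = 2*atan(2).
Integral = F(1) - F(-1) = -4*atan(2).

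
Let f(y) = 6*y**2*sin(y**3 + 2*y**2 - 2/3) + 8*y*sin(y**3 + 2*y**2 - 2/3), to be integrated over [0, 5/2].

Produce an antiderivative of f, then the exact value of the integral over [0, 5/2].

Antiderivative: F(y) = -2*cos(y**3 + 2*y**2 - 2/3); value = -2*cos(659/24) + 2*cos(2/3)

The substitution u = y**3 + 2*y**2 - 2/3 works: f is exactly (dF/du)*(du/dy) for that inner function.
F(y) = -2*cos(y**3 + 2*y**2 - 2/3) is an antiderivative of f.
Check: d/dy[-2*cos(y**3 + 2*y**2 - 2/3)] = 6*y**2*sin(y**3 + 2*y**2 - 2/3) + 8*y*sin(y**3 + 2*y**2 - 2/3) = f(y).
F(5/2) = -2*cos(659/24); F(0) = -2*cos(2/3).
Integral = F(5/2) - F(0) = -2*cos(659/24) + 2*cos(2/3).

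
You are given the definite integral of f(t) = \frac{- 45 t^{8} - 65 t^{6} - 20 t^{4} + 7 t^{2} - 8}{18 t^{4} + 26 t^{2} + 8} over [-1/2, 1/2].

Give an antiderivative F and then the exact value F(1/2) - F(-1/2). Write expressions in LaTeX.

A candidate is checked by its d/dt: the result must match f(t).
F(t) = \frac{- 3 t^{5} + 9 \operatorname{atan}{\left(t \right)} - 10 \operatorname{atan}{\left(\frac{3 t}{2} \right)}}{6} is an antiderivative of f.
Check: d/dt[\frac{- 3 t^{5} + 9 \operatorname{atan}{\left(t \right)} - 10 \operatorname{atan}{\left(\frac{3 t}{2} \right)}}{6}] = \frac{- 45 t^{8} - 65 t^{6} - 20 t^{4} + 7 t^{2} - 8}{18 t^{4} + 26 t^{2} + 8} = f(t).
F(1/2) = - \frac{5 \operatorname{atan}{\left(\frac{3}{4} \right)}}{3} - \frac{1}{64} + \frac{3 \operatorname{atan}{\left(\frac{1}{2} \right)}}{2}; F(-1/2) = - \frac{3 \operatorname{atan}{\left(\frac{1}{2} \right)}}{2} + \frac{1}{64} + \frac{5 \operatorname{atan}{\left(\frac{3}{4} \right)}}{3}.
Integral = F(1/2) - F(-1/2) = - \frac{10 \operatorname{atan}{\left(\frac{3}{4} \right)}}{3} - \frac{1}{32} + 3 \operatorname{atan}{\left(\frac{1}{2} \right)}.

Antiderivative: F(t) = \frac{- 3 t^{5} + 9 \operatorname{atan}{\left(t \right)} - 10 \operatorname{atan}{\left(\frac{3 t}{2} \right)}}{6}; value = - \frac{10 \operatorname{atan}{\left(\frac{3}{4} \right)}}{3} - \frac{1}{32} + 3 \operatorname{atan}{\left(\frac{1}{2} \right)}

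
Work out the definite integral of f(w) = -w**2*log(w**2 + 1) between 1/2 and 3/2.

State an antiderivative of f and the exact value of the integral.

An antiderivative F(w) passes only if d/dw[F] lands on f(w) exactly.
F(w) = -(3*w**3*log(w**2 + 1) - 2*w**3 + 6*w - 6*atan(w))/9 is an antiderivative of f.
Check: d/dw[-(3*w**3*log(w**2 + 1) - 2*w**3 + 6*w - 6*atan(w))/9] = -w**2*log(w**2 + 1) = f(w).
F(3/2) = -9*log(13/4)/8 - 1/4 + 2*atan(3/2)/3; F(1/2) = -11/36 - log(5/4)/24 + 2*atan(1/2)/3.
Integral = F(3/2) - F(1/2) = -9*log(13/4)/8 - 2*atan(1/2)/3 + log(5/4)/24 + 1/18 + 2*atan(3/2)/3.

Antiderivative: F(w) = -(3*w**3*log(w**2 + 1) - 2*w**3 + 6*w - 6*atan(w))/9; value = -9*log(13/4)/8 - 2*atan(1/2)/3 + log(5/4)/24 + 1/18 + 2*atan(3/2)/3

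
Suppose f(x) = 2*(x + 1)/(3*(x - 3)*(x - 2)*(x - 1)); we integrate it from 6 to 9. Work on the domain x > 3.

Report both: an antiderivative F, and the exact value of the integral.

Factor the denominator (3*(x - 3)*(x - 2)*(x - 1)) and decompose: f = 2/(3*(x - 1)) - 2/(x - 2) + 4/(3*(x - 3)); each piece integrates to a log, atan, or power term.
F(x) = 4*log(x - 3)/3 - 2*log(x - 2) + 2*log(x - 1)/3 is an antiderivative of f.
Check: d/dx[4*log(x - 3)/3 - 2*log(x - 2) + 2*log(x - 1)/3] = (2*x + 2)/(3*x**3 - 18*x**2 + 33*x - 18), which equals f(x).
F(9) = -2*log(7) + 2*log(8)/3 + 4*log(6)/3; F(6) = -2*log(4) + 2*log(5)/3 + 4*log(3)/3.
Integral = F(9) - F(6) = -2*log(7) - 4*log(3)/3 - 2*log(5)/3 + 2*log(8)/3 + 4*log(6)/3 + 2*log(4).

Antiderivative: F(x) = 4*log(x - 3)/3 - 2*log(x - 2) + 2*log(x - 1)/3; value = -2*log(7) - 4*log(3)/3 - 2*log(5)/3 + 2*log(8)/3 + 4*log(6)/3 + 2*log(4)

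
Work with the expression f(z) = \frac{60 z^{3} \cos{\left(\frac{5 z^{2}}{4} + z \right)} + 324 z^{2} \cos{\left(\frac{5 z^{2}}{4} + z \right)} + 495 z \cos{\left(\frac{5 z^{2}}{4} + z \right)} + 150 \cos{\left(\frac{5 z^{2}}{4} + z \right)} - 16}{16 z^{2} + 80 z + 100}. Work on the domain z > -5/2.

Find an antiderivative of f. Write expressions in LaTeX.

An antiderivative is F(z) = \frac{3 \left(2 z + 5\right) \sin{\left(\frac{5 z^{2}}{4} + z \right)} + 4}{2 \left(2 z + 5\right)}.

For F(z) to be correct the identity F'(z) - f(z) = 0 must hold.
Check: d/dz[\frac{3 \left(2 z + 5\right) \sin{\left(\frac{5 z^{2}}{4} + z \right)} + 4}{2 \left(2 z + 5\right)}] = \frac{60 z^{3} \cos{\left(\frac{5 z^{2}}{4} + z \right)} + 324 z^{2} \cos{\left(\frac{5 z^{2}}{4} + z \right)} + 495 z \cos{\left(\frac{5 z^{2}}{4} + z \right)} + 150 \cos{\left(\frac{5 z^{2}}{4} + z \right)} - 16}{16 z^{2} + 80 z + 100} = f(z).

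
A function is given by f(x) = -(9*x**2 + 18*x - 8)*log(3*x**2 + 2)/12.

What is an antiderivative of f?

An antiderivative is F(x) = -x**3*log(3*x**2 + 2)/4 + x**3/6 - 3*x**2*log(3*x**2 + 2)/4 + 3*x**2/4 + 2*x*log(3*x**2 + 2)/3 - 5*x/3 - log(x**2 + 2/3)/2 + 5*sqrt(6)*atan(sqrt(6)*x/2)/9.

Whatever form F(x) takes, F'(x) = f(x) is non-negotiable.
Check: d/dx[-x**3*log(3*x**2 + 2)/4 + x**3/6 - 3*x**2*log(3*x**2 + 2)/4 + 3*x**2/4 + 2*x*log(3*x**2 + 2)/3 - 5*x/3 - log(x**2 + 2/3)/2 + 5*sqrt(6)*atan(sqrt(6)*x/2)/9] = -3*x**2*log(3*x**2 + 2)/4 - 3*x*log(3*x**2 + 2)/2 + 2*log(3*x**2 + 2)/3, which equals f(x).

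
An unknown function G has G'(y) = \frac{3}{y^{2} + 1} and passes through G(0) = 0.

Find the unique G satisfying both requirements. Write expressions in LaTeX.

Recover the given G'(y) by differentiating a candidate G(y); any mismatch rules it out.
A general antiderivative is 3 \operatorname{atan}{\left(y \right)} + C.
The condition gives C = 0 - (0) = 0.
So G(y) = 3 \operatorname{atan}{\left(y \right)}.
Check: d/dy[3 \operatorname{atan}{\left(y \right)}] = \frac{3}{y^{2} + 1} = G'(y).

G(y) = 3 \operatorname{atan}{\left(y \right)}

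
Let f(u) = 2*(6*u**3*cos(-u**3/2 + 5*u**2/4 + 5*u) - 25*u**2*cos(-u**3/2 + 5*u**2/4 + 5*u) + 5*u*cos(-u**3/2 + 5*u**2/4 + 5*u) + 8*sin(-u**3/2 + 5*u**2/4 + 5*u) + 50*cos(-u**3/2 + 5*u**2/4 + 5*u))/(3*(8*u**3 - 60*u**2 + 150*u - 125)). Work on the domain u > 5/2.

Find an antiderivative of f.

An antiderivative is F(u) = -4*sin(-u**3/2 + 5*u**2/4 + 5*u)/(3*(2*u - 5)**2).

Recognize the product-rule pattern: f = v'r + vr' with v = -4/(3*(2*u - 5)**2), r = sin(-u**3/2 + 5*u**2/4 + 5*u), so integration by parts undoes it.
Check: d/du[-4*sin(-u**3/2 + 5*u**2/4 + 5*u)/(3*(2*u - 5)**2)] = (12*u**3*cos(-u**3/2 + 5*u**2/4 + 5*u) - 50*u**2*cos(-u**3/2 + 5*u**2/4 + 5*u) + 10*u*cos(-u**3/2 + 5*u**2/4 + 5*u) + 16*sin(-u**3/2 + 5*u**2/4 + 5*u) + 100*cos(-u**3/2 + 5*u**2/4 + 5*u))/(24*u**3 - 180*u**2 + 450*u - 375), which equals f(u).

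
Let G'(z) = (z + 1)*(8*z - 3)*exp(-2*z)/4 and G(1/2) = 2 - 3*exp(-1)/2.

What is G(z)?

Recognize the product-rule pattern: G'(z) = u'v + uv' with u = -z**2 - 13*z/8 - 7/16, v = exp(-2*z), so integration by parts undoes it.
A general antiderivative is (-16*z**2 - 26*z - 7)*exp(-2*z)/16 + C.
The condition gives C = 2 - 3*exp(-1)/2 - (-3*exp(-1)/2) = 2.
So G(z) = -(16*z**2 + 26*z - 32*exp(2*z) + 7)*exp(-2*z)/16.
Check: d/dz[-(16*z**2 + 26*z - 32*exp(2*z) + 7)*exp(-2*z)/16] = (8*z**2 + 5*z - 3)*exp(-2*z)/4, which equals G'(z).

G(z) = -(16*z**2 + 26*z - 32*exp(2*z) + 7)*exp(-2*z)/16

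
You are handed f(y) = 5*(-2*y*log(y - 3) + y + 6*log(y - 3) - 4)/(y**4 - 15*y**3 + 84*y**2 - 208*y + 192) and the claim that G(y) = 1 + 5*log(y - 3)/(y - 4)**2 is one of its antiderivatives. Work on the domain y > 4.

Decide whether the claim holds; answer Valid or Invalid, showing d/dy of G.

Valid - the claim checks out under differentiation.

d/dy[G] = (-10*y*log(y - 3) + 5*y + 30*log(y - 3) - 20)/(y**4 - 15*y**3 + 84*y**2 - 208*y + 192)
This equals f(y) exactly, so the claim holds.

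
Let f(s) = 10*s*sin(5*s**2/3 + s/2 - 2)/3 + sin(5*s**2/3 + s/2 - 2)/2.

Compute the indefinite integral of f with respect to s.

The substitution u = 5*s**2/3 + s/2 - 2 works: f is exactly (dF/du)*(du/ds) for that inner function.
Check: d/ds[-cos(5*s**2/3 + s/2 - 2)] = 10*s*sin(5*s**2/3 + s/2 - 2)/3 + sin(5*s**2/3 + s/2 - 2)/2 = f(s).

F(s) = -cos(5*s**2/3 + s/2 - 2) + C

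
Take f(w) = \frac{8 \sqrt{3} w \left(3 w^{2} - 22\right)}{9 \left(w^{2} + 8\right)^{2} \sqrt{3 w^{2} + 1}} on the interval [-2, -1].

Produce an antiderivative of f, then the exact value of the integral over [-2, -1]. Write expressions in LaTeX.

Recognize the product-rule pattern: f = u'v + uv' with u = - \frac{4}{3 \left(\frac{w^{2}}{2} + 4\right)}, v = \sqrt{w^{2} + \frac{1}{3}}, so integration by parts undoes it.
F(w) = - \frac{8 \sqrt{3} \sqrt{3 w^{2} + 1}}{9 \left(w^{2} + 8\right)} is an antiderivative of f.
Check: d/dw[- \frac{8 \sqrt{3} \sqrt{3 w^{2} + 1}}{9 \left(w^{2} + 8\right)}] = \frac{24 \sqrt{3} w^{3} - 176 \sqrt{3} w}{9 w^{4} \sqrt{3 w^{2} + 1} + 144 w^{2} \sqrt{3 w^{2} + 1} + 576 \sqrt{3 w^{2} + 1}}, which equals f(w).
F(-1) = - \frac{16 \sqrt{3}}{81}; F(-2) = - \frac{2 \sqrt{39}}{27}.
Integral = F(-1) - F(-2) = - \frac{16 \sqrt{3}}{81} + \frac{2 \sqrt{39}}{27}.

Antiderivative: F(w) = - \frac{8 \sqrt{3} \sqrt{3 w^{2} + 1}}{9 \left(w^{2} + 8\right)}; value = - \frac{16 \sqrt{3}}{81} + \frac{2 \sqrt{39}}{27}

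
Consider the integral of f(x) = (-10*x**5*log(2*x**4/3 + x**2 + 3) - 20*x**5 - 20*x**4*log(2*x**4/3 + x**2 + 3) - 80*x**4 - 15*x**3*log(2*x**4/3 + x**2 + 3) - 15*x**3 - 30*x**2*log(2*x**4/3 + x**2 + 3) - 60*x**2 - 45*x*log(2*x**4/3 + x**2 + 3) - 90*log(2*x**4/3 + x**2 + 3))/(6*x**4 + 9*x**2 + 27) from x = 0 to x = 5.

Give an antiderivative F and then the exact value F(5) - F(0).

f has the shape u'v + uv' for u = -5*x**2/6 - 10*x/3 and v = log(2*x**4/3 + x**2 + 3) — it is the derivative of the product u*v.
F(x) = 5*x*(-x - 4)*log(2*x**4/3 + x**2 + 3)/6 is an antiderivative of f.
Check: d/dx[5*x*(-x - 4)*log(2*x**4/3 + x**2 + 3)/6] = (-10*x**5*log(2*x**4/3 + x**2 + 3) - 20*x**5 - 20*x**4*log(2*x**4/3 + x**2 + 3) - 80*x**4 - 15*x**3*log(2*x**4/3 + x**2 + 3) - 15*x**3 - 30*x**2*log(2*x**4/3 + x**2 + 3) - 60*x**2 - 45*x*log(2*x**4/3 + x**2 + 3) - 90*log(2*x**4/3 + x**2 + 3))/(6*x**4 + 9*x**2 + 27) = f(x).
F(5) = -75*log(1334/3)/2; F(0) = 0.
Integral = F(5) - F(0) = -75*log(1334/3)/2.

Antiderivative: F(x) = 5*x*(-x - 4)*log(2*x**4/3 + x**2 + 3)/6; value = -75*log(1334/3)/2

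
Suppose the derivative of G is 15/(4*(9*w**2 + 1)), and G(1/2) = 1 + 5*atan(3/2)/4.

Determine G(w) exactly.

G(w) = 5*atan(3*w)/4 + 1

A first test for any G(w): its w-derivative must equal the given G'(w).
A general antiderivative is 5*atan(3*w)/4 + C.
The condition gives C = 1 + 5*atan(3/2)/4 - (5*atan(3/2)/4) = 1.
So G(w) = 5*atan(3*w)/4 + 1.
Check: d/dw[5*atan(3*w)/4 + 1] = 15/(36*w**2 + 4), which equals G'(w).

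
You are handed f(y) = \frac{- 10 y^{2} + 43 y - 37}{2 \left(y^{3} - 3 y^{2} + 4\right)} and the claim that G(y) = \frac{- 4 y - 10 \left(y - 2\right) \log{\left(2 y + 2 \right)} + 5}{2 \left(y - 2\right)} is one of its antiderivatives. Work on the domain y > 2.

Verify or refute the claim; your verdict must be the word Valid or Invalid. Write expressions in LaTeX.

d/dy[G] = \frac{- 10 y^{2} + 43 y - 37}{2 y^{3} - 6 y^{2} + 8}
This equals f(y) exactly, so the claim holds.

Valid. The derivative of G reproduces f.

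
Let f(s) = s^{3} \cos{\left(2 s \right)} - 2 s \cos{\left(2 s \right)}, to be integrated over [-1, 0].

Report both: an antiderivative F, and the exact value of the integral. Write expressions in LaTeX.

Antiderivative: F(s) = \frac{s^{3} \sin{\left(2 s \right)}}{2} + \frac{3 s^{2} \cos{\left(2 s \right)}}{4} - \frac{7 s \sin{\left(2 s \right)}}{4} - \frac{7 \cos{\left(2 s \right)}}{8}; value = - \frac{7}{8} + \frac{\cos{\left(2 \right)}}{8} + \frac{5 \sin{\left(2 \right)}}{4}

The integrand splits into summands that can be handled one at a time.
F(s) = \frac{s^{3} \sin{\left(2 s \right)}}{2} + \frac{3 s^{2} \cos{\left(2 s \right)}}{4} - \frac{7 s \sin{\left(2 s \right)}}{4} - \frac{7 \cos{\left(2 s \right)}}{8} is an antiderivative of f.
Check: d/ds[\frac{s^{3} \sin{\left(2 s \right)}}{2} + \frac{3 s^{2} \cos{\left(2 s \right)}}{4} - \frac{7 s \sin{\left(2 s \right)}}{4} - \frac{7 \cos{\left(2 s \right)}}{8}] = s^{3} \cos{\left(2 s \right)} - 2 s \cos{\left(2 s \right)} = f(s).
F(0) = - \frac{7}{8}; F(-1) = - \frac{5 \sin{\left(2 \right)}}{4} - \frac{\cos{\left(2 \right)}}{8}.
Integral = F(0) - F(-1) = - \frac{7}{8} + \frac{\cos{\left(2 \right)}}{8} + \frac{5 \sin{\left(2 \right)}}{4}.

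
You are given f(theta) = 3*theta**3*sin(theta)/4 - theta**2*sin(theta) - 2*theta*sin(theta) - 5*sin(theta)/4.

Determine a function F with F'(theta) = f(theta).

An antiderivative is F(theta) = -3*theta**3*cos(theta)/4 + 9*theta**2*sin(theta)/4 + theta**2*cos(theta) - 2*theta*sin(theta) + 13*theta*cos(theta)/2 - 13*sin(theta)/2 - 3*cos(theta)/4.

The integrand splits into summands that can be handled one at a time.
Check: d/dtheta[-3*theta**3*cos(theta)/4 + 9*theta**2*sin(theta)/4 + theta**2*cos(theta) - 2*theta*sin(theta) + 13*theta*cos(theta)/2 - 13*sin(theta)/2 - 3*cos(theta)/4] = 3*theta**3*sin(theta)/4 - theta**2*sin(theta) - 2*theta*sin(theta) - 5*sin(theta)/4 = f(theta).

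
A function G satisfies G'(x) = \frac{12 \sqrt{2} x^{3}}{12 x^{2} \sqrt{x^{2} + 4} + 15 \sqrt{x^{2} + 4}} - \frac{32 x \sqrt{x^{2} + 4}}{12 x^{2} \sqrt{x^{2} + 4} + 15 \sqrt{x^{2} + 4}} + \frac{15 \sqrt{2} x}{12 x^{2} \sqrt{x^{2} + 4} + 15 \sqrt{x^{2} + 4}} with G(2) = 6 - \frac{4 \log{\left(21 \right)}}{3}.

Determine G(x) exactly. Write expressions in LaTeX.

G(x) = \frac{\sqrt{2} \left(6 \sqrt{x^{2} + 4} - 4 \sqrt{2} \log{\left(4 x^{2} + 5 \right)} + 6 \sqrt{2}\right)}{6}

The integrand splits into summands that can be handled one at a time.
A general antiderivative is 2 \sqrt{\frac{x^{2}}{2} + 2} - \frac{4 \log{\left(4 x^{2} + 5 \right)}}{3} + C.
The condition gives C = 6 - \frac{4 \log{\left(21 \right)}}{3} - (4 - \frac{4 \log{\left(21 \right)}}{3}) = 2.
So G(x) = \frac{\sqrt{2} \left(6 \sqrt{x^{2} + 4} - 4 \sqrt{2} \log{\left(4 x^{2} + 5 \right)} + 6 \sqrt{2}\right)}{6}.
Check: d/dx[\frac{\sqrt{2} \left(6 \sqrt{x^{2} + 4} - 4 \sqrt{2} \log{\left(4 x^{2} + 5 \right)} + 6 \sqrt{2}\right)}{6}] = \frac{12 \sqrt{2} x^{3} - 32 x \sqrt{x^{2} + 4} + 15 \sqrt{2} x}{12 x^{2} \sqrt{x^{2} + 4} + 15 \sqrt{x^{2} + 4}}, which equals G'(x).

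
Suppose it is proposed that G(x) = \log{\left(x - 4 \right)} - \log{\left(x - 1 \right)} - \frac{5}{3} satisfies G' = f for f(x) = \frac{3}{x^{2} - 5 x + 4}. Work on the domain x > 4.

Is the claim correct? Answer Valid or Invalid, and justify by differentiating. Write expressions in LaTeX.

d/dx[G] = \frac{3}{x^{2} - 5 x + 4}
This equals f(x) exactly, so the claim holds.

Valid: G'(x) = f(x).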